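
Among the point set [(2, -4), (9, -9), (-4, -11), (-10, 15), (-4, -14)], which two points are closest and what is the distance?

Computing all pairwise distances among 5 points:

d((2, -4), (9, -9)) = 8.6023
d((2, -4), (-4, -11)) = 9.2195
d((2, -4), (-10, 15)) = 22.4722
d((2, -4), (-4, -14)) = 11.6619
d((9, -9), (-4, -11)) = 13.1529
d((9, -9), (-10, 15)) = 30.6105
d((9, -9), (-4, -14)) = 13.9284
d((-4, -11), (-10, 15)) = 26.6833
d((-4, -11), (-4, -14)) = 3.0 <-- minimum
d((-10, 15), (-4, -14)) = 29.6142

Closest pair: (-4, -11) and (-4, -14) with distance 3.0

The closest pair is (-4, -11) and (-4, -14) with Euclidean distance 3.0. For 5 points, brute-force pairwise comparison is shown above. For large n, the divide-and-conquer algorithm (sort by x, recurse on halves, check the dividing strip) achieves O(n log n).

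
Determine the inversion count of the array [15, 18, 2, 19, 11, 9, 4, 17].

Finding inversions in [15, 18, 2, 19, 11, 9, 4, 17]:

(0, 2): arr[0]=15 > arr[2]=2
(0, 4): arr[0]=15 > arr[4]=11
(0, 5): arr[0]=15 > arr[5]=9
(0, 6): arr[0]=15 > arr[6]=4
(1, 2): arr[1]=18 > arr[2]=2
(1, 4): arr[1]=18 > arr[4]=11
(1, 5): arr[1]=18 > arr[5]=9
(1, 6): arr[1]=18 > arr[6]=4
(1, 7): arr[1]=18 > arr[7]=17
(3, 4): arr[3]=19 > arr[4]=11
(3, 5): arr[3]=19 > arr[5]=9
(3, 6): arr[3]=19 > arr[6]=4
(3, 7): arr[3]=19 > arr[7]=17
(4, 5): arr[4]=11 > arr[5]=9
(4, 6): arr[4]=11 > arr[6]=4
(5, 6): arr[5]=9 > arr[6]=4

Total inversions: 16

The array has 16 inversion(s): (0,2), (0,4), (0,5), (0,6), (1,2), (1,4), (1,5), (1,6), (1,7), (3,4), (3,5), (3,6), (3,7), (4,5), (4,6), (5,6). Each pair (i,j) satisfies i < j and arr[i] > arr[j].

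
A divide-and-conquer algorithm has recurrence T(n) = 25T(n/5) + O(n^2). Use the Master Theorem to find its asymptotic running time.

Master Theorem for T(n) = 25T(n/5) + O(n^2):

a = 25, b = 5, c = 2
log_b(a) = log_5(25) = 2.0000

Case 2: c = 2 = log_5(25) = 2.0000
T(n) = O(n^2 log n) = O(n^2 log n)

For T(n) = 25T(n/5) + O(n^2): log_5(25) = 2.0000. This is Case 2 of the Master Theorem (c = log_b(a), equal work at all levels), giving O(n^2 log n).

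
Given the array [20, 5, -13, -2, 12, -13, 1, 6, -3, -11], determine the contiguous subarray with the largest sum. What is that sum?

Using Kadane's algorithm on [20, 5, -13, -2, 12, -13, 1, 6, -3, -11]:

Scanning through the array:
Position 1 (value 5): max_ending_here = 25, max_so_far = 25
Position 2 (value -13): max_ending_here = 12, max_so_far = 25
Position 3 (value -2): max_ending_here = 10, max_so_far = 25
Position 4 (value 12): max_ending_here = 22, max_so_far = 25
Position 5 (value -13): max_ending_here = 9, max_so_far = 25
Position 6 (value 1): max_ending_here = 10, max_so_far = 25
Position 7 (value 6): max_ending_here = 16, max_so_far = 25
Position 8 (value -3): max_ending_here = 13, max_so_far = 25
Position 9 (value -11): max_ending_here = 2, max_so_far = 25

Maximum subarray: [20, 5]
Maximum sum: 25

The maximum subarray is [20, 5] with sum 25. This subarray runs from index 0 to index 1.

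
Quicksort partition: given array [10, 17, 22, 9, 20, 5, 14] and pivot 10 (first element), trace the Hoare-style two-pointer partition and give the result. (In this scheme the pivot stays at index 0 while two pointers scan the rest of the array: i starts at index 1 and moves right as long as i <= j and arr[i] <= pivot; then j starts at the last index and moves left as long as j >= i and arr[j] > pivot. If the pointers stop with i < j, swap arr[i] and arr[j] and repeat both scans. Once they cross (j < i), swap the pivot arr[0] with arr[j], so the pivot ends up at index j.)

Hoare-style two-pointer partition with pivot = 10:

Initial array: [10, 17, 22, 9, 20, 5, 14]

Pointers start at i = 1, j = 6.
i stops at index 1 (arr[1]=17 > 10), j stops at index 5 (arr[5]=5 <= 10): swap arr[1] and arr[5], array becomes [10, 5, 22, 9, 20, 17, 14]
i stops at index 2 (arr[2]=22 > 10), j stops at index 3 (arr[3]=9 <= 10): swap arr[2] and arr[3], array becomes [10, 5, 9, 22, 20, 17, 14]
i ends at 3, j ends at 2: the pointers have crossed (j < i), so scanning stops.

Swap pivot arr[0] with arr[2] to place pivot at position 2: [9, 5, 10, 22, 20, 17, 14]
Pivot position: 2

After partitioning with pivot 10, the array becomes [9, 5, 10, 22, 20, 17, 14]. The pivot is placed at index 2. All elements to the left of the pivot are <= 10, and all elements to the right are > 10.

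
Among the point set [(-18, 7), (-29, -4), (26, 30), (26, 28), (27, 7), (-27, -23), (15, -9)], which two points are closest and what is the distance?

Computing all pairwise distances among 7 points:

d((-18, 7), (-29, -4)) = 15.5563
d((-18, 7), (26, 30)) = 49.6488
d((-18, 7), (26, 28)) = 48.7545
d((-18, 7), (27, 7)) = 45.0
d((-18, 7), (-27, -23)) = 31.3209
d((-18, 7), (15, -9)) = 36.6742
d((-29, -4), (26, 30)) = 64.6607
d((-29, -4), (26, 28)) = 63.6318
d((-29, -4), (27, 7)) = 57.0701
d((-29, -4), (-27, -23)) = 19.105
d((-29, -4), (15, -9)) = 44.2832
d((26, 30), (26, 28)) = 2.0 <-- minimum
d((26, 30), (27, 7)) = 23.0217
d((26, 30), (-27, -23)) = 74.9533
d((26, 30), (15, -9)) = 40.5216
d((26, 28), (27, 7)) = 21.0238
d((26, 28), (-27, -23)) = 73.5527
d((26, 28), (15, -9)) = 38.6005
d((27, 7), (-27, -23)) = 61.7738
d((27, 7), (15, -9)) = 20.0
d((-27, -23), (15, -9)) = 44.2719

Closest pair: (26, 30) and (26, 28) with distance 2.0

The closest pair is (26, 30) and (26, 28) with Euclidean distance 2.0. For 7 points, brute-force pairwise comparison is shown above. For large n, the divide-and-conquer algorithm (sort by x, recurse on halves, check the dividing strip) achieves O(n log n).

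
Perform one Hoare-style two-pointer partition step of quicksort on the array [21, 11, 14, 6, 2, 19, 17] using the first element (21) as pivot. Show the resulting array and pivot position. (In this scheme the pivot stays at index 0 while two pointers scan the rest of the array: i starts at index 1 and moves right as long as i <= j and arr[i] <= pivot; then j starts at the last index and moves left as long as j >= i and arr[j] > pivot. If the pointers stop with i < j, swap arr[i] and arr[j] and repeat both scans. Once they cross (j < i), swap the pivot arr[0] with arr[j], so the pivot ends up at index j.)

Hoare-style two-pointer partition with pivot = 21:

Initial array: [21, 11, 14, 6, 2, 19, 17]

Pointers start at i = 1, j = 6.
i ends at 7, j ends at 6: the pointers have crossed (j < i), so scanning stops.

Swap pivot arr[0] with arr[6] to place pivot at position 6: [17, 11, 14, 6, 2, 19, 21]
Pivot position: 6

After partitioning with pivot 21, the array becomes [17, 11, 14, 6, 2, 19, 21]. The pivot is placed at index 6. All elements to the left of the pivot are <= 21, and all elements to the right are > 21.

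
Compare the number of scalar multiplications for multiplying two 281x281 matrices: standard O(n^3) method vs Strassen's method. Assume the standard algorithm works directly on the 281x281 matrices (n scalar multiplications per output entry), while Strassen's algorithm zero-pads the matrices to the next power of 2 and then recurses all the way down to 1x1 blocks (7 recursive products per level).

Matrix multiplication for 281x281 matrices:

Strassen's algorithm requires power-of-2 dimensions. Pad 281x281 to 512x512 (next power of 2).

Standard algorithm: 281^3 = 22188041 multiplications
Strassen's algorithm: 7^(log2(512)) = 7^9 = 40353607 multiplications
Difference: 22188041 - 40353607 = -18165566 (Strassen uses MORE here due to padding overhead — for small or just-over-power-of-2 n, padding can outweigh the per-level savings)

Standard: 22188041 multiplications (281^3). Strassen: 40353607 multiplications (7^9, after padding to 512x512). Strassen reduces 8 recursive multiplications to 7 at each level.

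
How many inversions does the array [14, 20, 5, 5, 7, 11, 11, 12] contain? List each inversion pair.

Finding inversions in [14, 20, 5, 5, 7, 11, 11, 12]:

(0, 2): arr[0]=14 > arr[2]=5
(0, 3): arr[0]=14 > arr[3]=5
(0, 4): arr[0]=14 > arr[4]=7
(0, 5): arr[0]=14 > arr[5]=11
(0, 6): arr[0]=14 > arr[6]=11
(0, 7): arr[0]=14 > arr[7]=12
(1, 2): arr[1]=20 > arr[2]=5
(1, 3): arr[1]=20 > arr[3]=5
(1, 4): arr[1]=20 > arr[4]=7
(1, 5): arr[1]=20 > arr[5]=11
(1, 6): arr[1]=20 > arr[6]=11
(1, 7): arr[1]=20 > arr[7]=12

Total inversions: 12

The array has 12 inversion(s): (0,2), (0,3), (0,4), (0,5), (0,6), (0,7), (1,2), (1,3), (1,4), (1,5), (1,6), (1,7). Each pair (i,j) satisfies i < j and arr[i] > arr[j].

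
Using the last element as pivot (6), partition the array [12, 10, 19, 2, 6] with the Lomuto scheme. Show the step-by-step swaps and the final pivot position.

Lomuto partition with pivot = 6:

Initial array: [12, 10, 19, 2, 6]

arr[0]=12 > 6: no swap
arr[1]=10 > 6: no swap
arr[2]=19 > 6: no swap
arr[3]=2 <= 6: swap with position 0, array becomes [2, 10, 19, 12, 6]

Place pivot at position 1: [2, 6, 19, 12, 10]
Pivot position: 1

After partitioning with pivot 6, the array becomes [2, 6, 19, 12, 10]. The pivot is placed at index 1. All elements to the left of the pivot are <= 6, and all elements to the right are > 6.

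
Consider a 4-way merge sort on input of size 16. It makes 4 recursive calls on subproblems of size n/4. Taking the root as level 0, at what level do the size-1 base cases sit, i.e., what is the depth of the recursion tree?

For divide and conquer with division factor 4:

Problem sizes at each level:
Level 0: 16
Level 1: 4
Level 2: 1

The root is level 0 and the size-1 base case is level 2 (the tree spans levels 0 through 2, i.e. 3 levels counting the root), so the depth is the number of divisions: log_4(16) = 2

The recursion tree depth is log_4(16) = 2. At each level, the problem size is divided by 4, so it takes 2 divisions to reduce to a base case of size 1. The algorithm makes 4 recursive calls at each level.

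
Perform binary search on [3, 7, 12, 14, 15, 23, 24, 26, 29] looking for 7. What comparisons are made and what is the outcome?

Binary search for 7 in [3, 7, 12, 14, 15, 23, 24, 26, 29]:

lo=0, hi=8, mid=4, arr[mid]=15 -> 15 > 7, search left half
lo=0, hi=3, mid=1, arr[mid]=7 -> Found target at index 1!

Binary search finds 7 at index 1 after 2 comparisons. The search repeatedly halves the search space by comparing with the middle element.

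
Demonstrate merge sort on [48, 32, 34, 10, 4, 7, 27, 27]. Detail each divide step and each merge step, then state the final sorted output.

Merge sort trace:

Split: [48, 32, 34, 10, 4, 7, 27, 27] -> [48, 32, 34, 10] and [4, 7, 27, 27]
  Split: [48, 32, 34, 10] -> [48, 32] and [34, 10]
    Split: [48, 32] -> [48] and [32]
    Merge: [48] + [32] -> [32, 48]
    Split: [34, 10] -> [34] and [10]
    Merge: [34] + [10] -> [10, 34]
  Merge: [32, 48] + [10, 34] -> [10, 32, 34, 48]
  Split: [4, 7, 27, 27] -> [4, 7] and [27, 27]
    Split: [4, 7] -> [4] and [7]
    Merge: [4] + [7] -> [4, 7]
    Split: [27, 27] -> [27] and [27]
    Merge: [27] + [27] -> [27, 27]
  Merge: [4, 7] + [27, 27] -> [4, 7, 27, 27]
Merge: [10, 32, 34, 48] + [4, 7, 27, 27] -> [4, 7, 10, 27, 27, 32, 34, 48]

Final sorted array: [4, 7, 10, 27, 27, 32, 34, 48]

The merge sort proceeds by recursively splitting the array and merging sorted halves.
After all merges, the sorted array is [4, 7, 10, 27, 27, 32, 34, 48].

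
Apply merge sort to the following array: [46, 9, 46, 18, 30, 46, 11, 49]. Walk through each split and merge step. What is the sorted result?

Merge sort trace:

Split: [46, 9, 46, 18, 30, 46, 11, 49] -> [46, 9, 46, 18] and [30, 46, 11, 49]
  Split: [46, 9, 46, 18] -> [46, 9] and [46, 18]
    Split: [46, 9] -> [46] and [9]
    Merge: [46] + [9] -> [9, 46]
    Split: [46, 18] -> [46] and [18]
    Merge: [46] + [18] -> [18, 46]
  Merge: [9, 46] + [18, 46] -> [9, 18, 46, 46]
  Split: [30, 46, 11, 49] -> [30, 46] and [11, 49]
    Split: [30, 46] -> [30] and [46]
    Merge: [30] + [46] -> [30, 46]
    Split: [11, 49] -> [11] and [49]
    Merge: [11] + [49] -> [11, 49]
  Merge: [30, 46] + [11, 49] -> [11, 30, 46, 49]
Merge: [9, 18, 46, 46] + [11, 30, 46, 49] -> [9, 11, 18, 30, 46, 46, 46, 49]

Final sorted array: [9, 11, 18, 30, 46, 46, 46, 49]

The merge sort proceeds by recursively splitting the array and merging sorted halves.
After all merges, the sorted array is [9, 11, 18, 30, 46, 46, 46, 49].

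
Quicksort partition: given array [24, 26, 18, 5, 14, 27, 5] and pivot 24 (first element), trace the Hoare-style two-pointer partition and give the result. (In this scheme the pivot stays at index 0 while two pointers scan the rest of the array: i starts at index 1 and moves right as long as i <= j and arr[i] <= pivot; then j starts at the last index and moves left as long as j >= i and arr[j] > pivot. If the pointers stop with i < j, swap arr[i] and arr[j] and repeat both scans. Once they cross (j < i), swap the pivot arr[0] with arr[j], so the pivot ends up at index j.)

Hoare-style two-pointer partition with pivot = 24:

Initial array: [24, 26, 18, 5, 14, 27, 5]

Pointers start at i = 1, j = 6.
i stops at index 1 (arr[1]=26 > 24), j stops at index 6 (arr[6]=5 <= 24): swap arr[1] and arr[6], array becomes [24, 5, 18, 5, 14, 27, 26]
i ends at 5, j ends at 4: the pointers have crossed (j < i), so scanning stops.

Swap pivot arr[0] with arr[4] to place pivot at position 4: [14, 5, 18, 5, 24, 27, 26]
Pivot position: 4

After partitioning with pivot 24, the array becomes [14, 5, 18, 5, 24, 27, 26]. The pivot is placed at index 4. All elements to the left of the pivot are <= 24, and all elements to the right are > 24.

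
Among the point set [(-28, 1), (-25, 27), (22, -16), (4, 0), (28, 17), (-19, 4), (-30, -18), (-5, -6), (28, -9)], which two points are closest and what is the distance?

Computing all pairwise distances among 9 points:

d((-28, 1), (-25, 27)) = 26.1725
d((-28, 1), (22, -16)) = 52.811
d((-28, 1), (4, 0)) = 32.0156
d((-28, 1), (28, 17)) = 58.2409
d((-28, 1), (-19, 4)) = 9.4868
d((-28, 1), (-30, -18)) = 19.105
d((-28, 1), (-5, -6)) = 24.0416
d((-28, 1), (28, -9)) = 56.8859
d((-25, 27), (22, -16)) = 63.7024
d((-25, 27), (4, 0)) = 39.6232
d((-25, 27), (28, 17)) = 53.9351
d((-25, 27), (-19, 4)) = 23.7697
d((-25, 27), (-30, -18)) = 45.2769
d((-25, 27), (-5, -6)) = 38.5876
d((-25, 27), (28, -9)) = 64.0703
d((22, -16), (4, 0)) = 24.0832
d((22, -16), (28, 17)) = 33.541
d((22, -16), (-19, 4)) = 45.618
d((22, -16), (-30, -18)) = 52.0384
d((22, -16), (-5, -6)) = 28.7924
d((22, -16), (28, -9)) = 9.2195 <-- minimum
d((4, 0), (28, 17)) = 29.4109
d((4, 0), (-19, 4)) = 23.3452
d((4, 0), (-30, -18)) = 38.4708
d((4, 0), (-5, -6)) = 10.8167
d((4, 0), (28, -9)) = 25.632
d((28, 17), (-19, 4)) = 48.7647
d((28, 17), (-30, -18)) = 67.7422
d((28, 17), (-5, -6)) = 40.2244
d((28, 17), (28, -9)) = 26.0
d((-19, 4), (-30, -18)) = 24.5967
d((-19, 4), (-5, -6)) = 17.2047
d((-19, 4), (28, -9)) = 48.7647
d((-30, -18), (-5, -6)) = 27.7308
d((-30, -18), (28, -9)) = 58.6941
d((-5, -6), (28, -9)) = 33.1361

Closest pair: (22, -16) and (28, -9) with distance 9.2195

The closest pair is (22, -16) and (28, -9) with Euclidean distance 9.2195. For 9 points, brute-force pairwise comparison is shown above. For large n, the divide-and-conquer algorithm (sort by x, recurse on halves, check the dividing strip) achieves O(n log n).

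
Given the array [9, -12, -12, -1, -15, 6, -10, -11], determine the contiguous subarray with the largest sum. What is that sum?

Using Kadane's algorithm on [9, -12, -12, -1, -15, 6, -10, -11]:

Scanning through the array:
Position 1 (value -12): max_ending_here = -3, max_so_far = 9
Position 2 (value -12): max_ending_here = -12, max_so_far = 9
Position 3 (value -1): max_ending_here = -1, max_so_far = 9
Position 4 (value -15): max_ending_here = -15, max_so_far = 9
Position 5 (value 6): max_ending_here = 6, max_so_far = 9
Position 6 (value -10): max_ending_here = -4, max_so_far = 9
Position 7 (value -11): max_ending_here = -11, max_so_far = 9

Maximum subarray: [9]
Maximum sum: 9

The maximum subarray is [9] with sum 9. This subarray runs from index 0 to index 0.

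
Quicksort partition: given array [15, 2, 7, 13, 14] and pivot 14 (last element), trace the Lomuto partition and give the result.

Lomuto partition with pivot = 14:

Initial array: [15, 2, 7, 13, 14]

arr[0]=15 > 14: no swap
arr[1]=2 <= 14: swap with position 0, array becomes [2, 15, 7, 13, 14]
arr[2]=7 <= 14: swap with position 1, array becomes [2, 7, 15, 13, 14]
arr[3]=13 <= 14: swap with position 2, array becomes [2, 7, 13, 15, 14]

Place pivot at position 3: [2, 7, 13, 14, 15]
Pivot position: 3

After partitioning with pivot 14, the array becomes [2, 7, 13, 14, 15]. The pivot is placed at index 3. All elements to the left of the pivot are <= 14, and all elements to the right are > 14.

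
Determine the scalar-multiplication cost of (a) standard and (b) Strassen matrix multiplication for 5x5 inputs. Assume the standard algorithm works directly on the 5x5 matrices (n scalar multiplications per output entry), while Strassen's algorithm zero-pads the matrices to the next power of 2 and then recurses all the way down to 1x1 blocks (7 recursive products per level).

Matrix multiplication for 5x5 matrices:

Strassen's algorithm requires power-of-2 dimensions. Pad 5x5 to 8x8 (next power of 2).

Standard algorithm: 5^3 = 125 multiplications
Strassen's algorithm: 7^(log2(8)) = 7^3 = 343 multiplications
Difference: 125 - 343 = -218 (Strassen uses MORE here due to padding overhead — for small or just-over-power-of-2 n, padding can outweigh the per-level savings)

Standard: 125 multiplications (5^3). Strassen: 343 multiplications (7^3, after padding to 8x8). Strassen reduces 8 recursive multiplications to 7 at each level.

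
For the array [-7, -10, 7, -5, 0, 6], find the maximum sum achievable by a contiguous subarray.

Using Kadane's algorithm on [-7, -10, 7, -5, 0, 6]:

Scanning through the array:
Position 1 (value -10): max_ending_here = -10, max_so_far = -7
Position 2 (value 7): max_ending_here = 7, max_so_far = 7
Position 3 (value -5): max_ending_here = 2, max_so_far = 7
Position 4 (value 0): max_ending_here = 2, max_so_far = 7
Position 5 (value 6): max_ending_here = 8, max_so_far = 8

Maximum subarray: [7, -5, 0, 6]
Maximum sum: 8

The maximum subarray is [7, -5, 0, 6] with sum 8. This subarray runs from index 2 to index 5.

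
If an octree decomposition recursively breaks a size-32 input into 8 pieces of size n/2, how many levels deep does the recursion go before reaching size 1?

For divide and conquer with division factor 2:

Problem sizes at each level:
Level 0: 32
Level 1: 16
Level 2: 8
Level 3: 4
Level 4: 2
Level 5: 1

The root is level 0 and the size-1 base case is level 5 (the tree spans levels 0 through 5, i.e. 6 levels counting the root), so the depth is the number of divisions: log_2(32) = 5

The recursion tree depth is log_2(32) = 5. At each level, the problem size is divided by 2, so it takes 5 divisions to reduce to a base case of size 1. The algorithm makes 8 recursive calls at each level.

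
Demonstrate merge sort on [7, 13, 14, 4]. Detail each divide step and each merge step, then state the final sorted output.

Merge sort trace:

Split: [7, 13, 14, 4] -> [7, 13] and [14, 4]
  Split: [7, 13] -> [7] and [13]
  Merge: [7] + [13] -> [7, 13]
  Split: [14, 4] -> [14] and [4]
  Merge: [14] + [4] -> [4, 14]
Merge: [7, 13] + [4, 14] -> [4, 7, 13, 14]

Final sorted array: [4, 7, 13, 14]

The merge sort proceeds by recursively splitting the array and merging sorted halves.
After all merges, the sorted array is [4, 7, 13, 14].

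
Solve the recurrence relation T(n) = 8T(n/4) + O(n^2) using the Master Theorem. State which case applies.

Master Theorem for T(n) = 8T(n/4) + O(n^2):

a = 8, b = 4, c = 2
log_b(a) = log_4(8) = 1.5000

Case 3: c = 2 > log_4(8) = 1.5000
T(n) = O(n^2) = O(n^2)

For T(n) = 8T(n/4) + O(n^2): log_4(8) = 1.5000. This is Case 3 of the Master Theorem (c > log_b(a), work dominated by root), giving O(n^2).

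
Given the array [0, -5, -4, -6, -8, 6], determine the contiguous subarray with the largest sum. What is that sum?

Using Kadane's algorithm on [0, -5, -4, -6, -8, 6]:

Scanning through the array:
Position 1 (value -5): max_ending_here = -5, max_so_far = 0
Position 2 (value -4): max_ending_here = -4, max_so_far = 0
Position 3 (value -6): max_ending_here = -6, max_so_far = 0
Position 4 (value -8): max_ending_here = -8, max_so_far = 0
Position 5 (value 6): max_ending_here = 6, max_so_far = 6

Maximum subarray: [6]
Maximum sum: 6

The maximum subarray is [6] with sum 6. This subarray runs from index 5 to index 5.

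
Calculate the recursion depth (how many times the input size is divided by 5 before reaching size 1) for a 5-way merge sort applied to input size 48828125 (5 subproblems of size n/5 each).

For divide and conquer with division factor 5:

Problem sizes at each level:
Level 0: 48828125
Level 1: 9765625
Level 2: 1953125
Level 3: 390625
Level 4: 78125
Level 5: 15625
Level 6: 3125
Level 7: 625
Level 8: 125
Level 9: 25
Level 10: 5
Level 11: 1

The root is level 0 and the size-1 base case is level 11 (the tree spans levels 0 through 11, i.e. 12 levels counting the root), so the depth is the number of divisions: log_5(48828125) = 11

The recursion tree depth is log_5(48828125) = 11. At each level, the problem size is divided by 5, so it takes 11 divisions to reduce to a base case of size 1. The algorithm makes 5 recursive calls at each level.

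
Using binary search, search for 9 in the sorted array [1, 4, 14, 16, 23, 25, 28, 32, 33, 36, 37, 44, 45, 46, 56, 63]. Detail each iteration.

Binary search for 9 in [1, 4, 14, 16, 23, 25, 28, 32, 33, 36, 37, 44, 45, 46, 56, 63]:

lo=0, hi=15, mid=7, arr[mid]=32 -> 32 > 9, search left half
lo=0, hi=6, mid=3, arr[mid]=16 -> 16 > 9, search left half
lo=0, hi=2, mid=1, arr[mid]=4 -> 4 < 9, search right half
lo=2, hi=2, mid=2, arr[mid]=14 -> 14 > 9, search left half
lo=2 > hi=1, target 9 not found

Binary search determines that 9 is not in the array after 4 comparisons. The search space was exhausted without finding the target.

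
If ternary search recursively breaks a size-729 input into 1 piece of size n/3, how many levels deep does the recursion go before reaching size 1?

For divide and conquer with division factor 3:

Problem sizes at each level:
Level 0: 729
Level 1: 243
Level 2: 81
Level 3: 27
Level 4: 9
Level 5: 3
Level 6: 1

The root is level 0 and the size-1 base case is level 6 (the tree spans levels 0 through 6, i.e. 7 levels counting the root), so the depth is the number of divisions: log_3(729) = 6

The recursion tree depth is log_3(729) = 6. At each level, the problem size is divided by 3, so it takes 6 divisions to reduce to a base case of size 1. The algorithm makes 1 recursive call at each level.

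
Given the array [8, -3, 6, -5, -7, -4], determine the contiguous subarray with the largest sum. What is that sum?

Using Kadane's algorithm on [8, -3, 6, -5, -7, -4]:

Scanning through the array:
Position 1 (value -3): max_ending_here = 5, max_so_far = 8
Position 2 (value 6): max_ending_here = 11, max_so_far = 11
Position 3 (value -5): max_ending_here = 6, max_so_far = 11
Position 4 (value -7): max_ending_here = -1, max_so_far = 11
Position 5 (value -4): max_ending_here = -4, max_so_far = 11

Maximum subarray: [8, -3, 6]
Maximum sum: 11

The maximum subarray is [8, -3, 6] with sum 11. This subarray runs from index 0 to index 2.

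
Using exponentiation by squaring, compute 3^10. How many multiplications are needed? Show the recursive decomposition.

Computing 3^10 by squaring (build up from 3^1; each line after the first costs one multiplication):

3^1 = 3
3^2 = (3^1)^2 = 3^2 = 9
3^4 = (3^2)^2 = 9^2 = 81
3^5 = 3 * 3^4 = 3 * 81 = 243
3^10 = (3^5)^2 = 243^2 = 59049

Result: 59049
Multiplications needed: 4 (4 lines after 3^1)

3^10 = 59049. Using exponentiation by squaring, this requires 4 multiplications. The key idea: if the exponent is even, square the half-power; if odd, multiply by the base once.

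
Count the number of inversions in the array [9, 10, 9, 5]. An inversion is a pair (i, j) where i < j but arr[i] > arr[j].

Finding inversions in [9, 10, 9, 5]:

(0, 3): arr[0]=9 > arr[3]=5
(1, 2): arr[1]=10 > arr[2]=9
(1, 3): arr[1]=10 > arr[3]=5
(2, 3): arr[2]=9 > arr[3]=5

Total inversions: 4

The array has 4 inversion(s): (0,3), (1,2), (1,3), (2,3). Each pair (i,j) satisfies i < j and arr[i] > arr[j].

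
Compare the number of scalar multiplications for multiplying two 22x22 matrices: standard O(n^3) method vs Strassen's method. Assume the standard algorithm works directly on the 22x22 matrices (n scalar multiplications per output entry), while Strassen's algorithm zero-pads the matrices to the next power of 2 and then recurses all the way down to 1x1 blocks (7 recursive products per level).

Matrix multiplication for 22x22 matrices:

Strassen's algorithm requires power-of-2 dimensions. Pad 22x22 to 32x32 (next power of 2).

Standard algorithm: 22^3 = 10648 multiplications
Strassen's algorithm: 7^(log2(32)) = 7^5 = 16807 multiplications
Difference: 10648 - 16807 = -6159 (Strassen uses MORE here due to padding overhead — for small or just-over-power-of-2 n, padding can outweigh the per-level savings)

Standard: 10648 multiplications (22^3). Strassen: 16807 multiplications (7^5, after padding to 32x32). Strassen reduces 8 recursive multiplications to 7 at each level.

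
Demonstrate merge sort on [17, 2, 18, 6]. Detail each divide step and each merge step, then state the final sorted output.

Merge sort trace:

Split: [17, 2, 18, 6] -> [17, 2] and [18, 6]
  Split: [17, 2] -> [17] and [2]
  Merge: [17] + [2] -> [2, 17]
  Split: [18, 6] -> [18] and [6]
  Merge: [18] + [6] -> [6, 18]
Merge: [2, 17] + [6, 18] -> [2, 6, 17, 18]

Final sorted array: [2, 6, 17, 18]

The merge sort proceeds by recursively splitting the array and merging sorted halves.
After all merges, the sorted array is [2, 6, 17, 18].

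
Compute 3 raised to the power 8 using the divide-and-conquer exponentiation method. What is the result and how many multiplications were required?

Computing 3^8 by squaring (build up from 3^1; each line after the first costs one multiplication):

3^1 = 3
3^2 = (3^1)^2 = 3^2 = 9
3^4 = (3^2)^2 = 9^2 = 81
3^8 = (3^4)^2 = 81^2 = 6561

Result: 6561
Multiplications needed: 3 (3 lines after 3^1)

3^8 = 6561. Using exponentiation by squaring, this requires 3 multiplications. The key idea: if the exponent is even, square the half-power; if odd, multiply by the base once.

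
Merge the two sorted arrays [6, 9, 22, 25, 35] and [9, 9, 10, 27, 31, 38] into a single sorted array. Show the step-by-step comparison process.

Merging process:

Compare 6 vs 9: take 6 from left. Merged: [6]
Compare 9 vs 9: take 9 from left. Merged: [6, 9]
Compare 22 vs 9: take 9 from right. Merged: [6, 9, 9]
Compare 22 vs 9: take 9 from right. Merged: [6, 9, 9, 9]
Compare 22 vs 10: take 10 from right. Merged: [6, 9, 9, 9, 10]
Compare 22 vs 27: take 22 from left. Merged: [6, 9, 9, 9, 10, 22]
Compare 25 vs 27: take 25 from left. Merged: [6, 9, 9, 9, 10, 22, 25]
Compare 35 vs 27: take 27 from right. Merged: [6, 9, 9, 9, 10, 22, 25, 27]
Compare 35 vs 31: take 31 from right. Merged: [6, 9, 9, 9, 10, 22, 25, 27, 31]
Compare 35 vs 38: take 35 from left. Merged: [6, 9, 9, 9, 10, 22, 25, 27, 31, 35]
Append remaining from right: [38]. Merged: [6, 9, 9, 9, 10, 22, 25, 27, 31, 35, 38]

Final merged array: [6, 9, 9, 9, 10, 22, 25, 27, 31, 35, 38]
Total comparisons: 10

The merged array is [6, 9, 9, 9, 10, 22, 25, 27, 31, 35, 38], requiring 10 comparisons. The merge step runs in O(n) time where n is the total number of elements.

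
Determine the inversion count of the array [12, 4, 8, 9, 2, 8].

Finding inversions in [12, 4, 8, 9, 2, 8]:

(0, 1): arr[0]=12 > arr[1]=4
(0, 2): arr[0]=12 > arr[2]=8
(0, 3): arr[0]=12 > arr[3]=9
(0, 4): arr[0]=12 > arr[4]=2
(0, 5): arr[0]=12 > arr[5]=8
(1, 4): arr[1]=4 > arr[4]=2
(2, 4): arr[2]=8 > arr[4]=2
(3, 4): arr[3]=9 > arr[4]=2
(3, 5): arr[3]=9 > arr[5]=8

Total inversions: 9

The array has 9 inversion(s): (0,1), (0,2), (0,3), (0,4), (0,5), (1,4), (2,4), (3,4), (3,5). Each pair (i,j) satisfies i < j and arr[i] > arr[j].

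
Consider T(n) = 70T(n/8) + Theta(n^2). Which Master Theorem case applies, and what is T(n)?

Master Theorem for T(n) = 70T(n/8) + O(n^2):

a = 70, b = 8, c = 2
log_b(a) = log_8(70) = 2.0431

Case 1: c = 2 < log_8(70) = 2.0431
T(n) = O(n^(log_8 70))

For T(n) = 70T(n/8) + O(n^2): log_8(70) = 2.0431. This is Case 1 of the Master Theorem (c < log_b(a), work dominated by leaves), giving O(n^(log_8 70)).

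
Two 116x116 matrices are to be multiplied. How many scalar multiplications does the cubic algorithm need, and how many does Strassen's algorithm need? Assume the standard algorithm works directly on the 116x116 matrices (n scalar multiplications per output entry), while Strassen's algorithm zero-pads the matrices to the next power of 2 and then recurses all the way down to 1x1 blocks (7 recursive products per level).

Matrix multiplication for 116x116 matrices:

Strassen's algorithm requires power-of-2 dimensions. Pad 116x116 to 128x128 (next power of 2).

Standard algorithm: 116^3 = 1560896 multiplications
Strassen's algorithm: 7^(log2(128)) = 7^7 = 823543 multiplications
Savings: 1560896 - 823543 = 737353 multiplications

Standard: 1560896 multiplications (116^3). Strassen: 823543 multiplications (7^7, after padding to 128x128). Strassen reduces 8 recursive multiplications to 7 at each level.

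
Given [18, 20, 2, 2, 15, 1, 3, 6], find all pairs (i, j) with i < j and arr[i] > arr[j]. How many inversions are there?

Finding inversions in [18, 20, 2, 2, 15, 1, 3, 6]:

(0, 2): arr[0]=18 > arr[2]=2
(0, 3): arr[0]=18 > arr[3]=2
(0, 4): arr[0]=18 > arr[4]=15
(0, 5): arr[0]=18 > arr[5]=1
(0, 6): arr[0]=18 > arr[6]=3
(0, 7): arr[0]=18 > arr[7]=6
(1, 2): arr[1]=20 > arr[2]=2
(1, 3): arr[1]=20 > arr[3]=2
(1, 4): arr[1]=20 > arr[4]=15
(1, 5): arr[1]=20 > arr[5]=1
(1, 6): arr[1]=20 > arr[6]=3
(1, 7): arr[1]=20 > arr[7]=6
(2, 5): arr[2]=2 > arr[5]=1
(3, 5): arr[3]=2 > arr[5]=1
(4, 5): arr[4]=15 > arr[5]=1
(4, 6): arr[4]=15 > arr[6]=3
(4, 7): arr[4]=15 > arr[7]=6

Total inversions: 17

The array has 17 inversion(s): (0,2), (0,3), (0,4), (0,5), (0,6), (0,7), (1,2), (1,3), (1,4), (1,5), (1,6), (1,7), (2,5), (3,5), (4,5), (4,6), (4,7). Each pair (i,j) satisfies i < j and arr[i] > arr[j].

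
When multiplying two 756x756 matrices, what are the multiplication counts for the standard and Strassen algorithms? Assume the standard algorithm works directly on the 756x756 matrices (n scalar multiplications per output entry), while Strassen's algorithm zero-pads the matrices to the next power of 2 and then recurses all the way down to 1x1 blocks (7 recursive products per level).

Matrix multiplication for 756x756 matrices:

Strassen's algorithm requires power-of-2 dimensions. Pad 756x756 to 1024x1024 (next power of 2).

Standard algorithm: 756^3 = 432081216 multiplications
Strassen's algorithm: 7^(log2(1024)) = 7^10 = 282475249 multiplications
Savings: 432081216 - 282475249 = 149605967 multiplications

Standard: 432081216 multiplications (756^3). Strassen: 282475249 multiplications (7^10, after padding to 1024x1024). Strassen reduces 8 recursive multiplications to 7 at each level.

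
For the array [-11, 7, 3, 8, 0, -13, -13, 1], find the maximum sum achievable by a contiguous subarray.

Using Kadane's algorithm on [-11, 7, 3, 8, 0, -13, -13, 1]:

Scanning through the array:
Position 1 (value 7): max_ending_here = 7, max_so_far = 7
Position 2 (value 3): max_ending_here = 10, max_so_far = 10
Position 3 (value 8): max_ending_here = 18, max_so_far = 18
Position 4 (value 0): max_ending_here = 18, max_so_far = 18
Position 5 (value -13): max_ending_here = 5, max_so_far = 18
Position 6 (value -13): max_ending_here = -8, max_so_far = 18
Position 7 (value 1): max_ending_here = 1, max_so_far = 18

Maximum subarray: [7, 3, 8]
Maximum sum: 18

The maximum subarray is [7, 3, 8] with sum 18. This subarray runs from index 1 to index 3.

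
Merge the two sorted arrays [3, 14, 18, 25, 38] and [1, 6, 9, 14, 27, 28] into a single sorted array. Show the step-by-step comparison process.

Merging process:

Compare 3 vs 1: take 1 from right. Merged: [1]
Compare 3 vs 6: take 3 from left. Merged: [1, 3]
Compare 14 vs 6: take 6 from right. Merged: [1, 3, 6]
Compare 14 vs 9: take 9 from right. Merged: [1, 3, 6, 9]
Compare 14 vs 14: take 14 from left. Merged: [1, 3, 6, 9, 14]
Compare 18 vs 14: take 14 from right. Merged: [1, 3, 6, 9, 14, 14]
Compare 18 vs 27: take 18 from left. Merged: [1, 3, 6, 9, 14, 14, 18]
Compare 25 vs 27: take 25 from left. Merged: [1, 3, 6, 9, 14, 14, 18, 25]
Compare 38 vs 27: take 27 from right. Merged: [1, 3, 6, 9, 14, 14, 18, 25, 27]
Compare 38 vs 28: take 28 from right. Merged: [1, 3, 6, 9, 14, 14, 18, 25, 27, 28]
Append remaining from left: [38]. Merged: [1, 3, 6, 9, 14, 14, 18, 25, 27, 28, 38]

Final merged array: [1, 3, 6, 9, 14, 14, 18, 25, 27, 28, 38]
Total comparisons: 10

The merged array is [1, 3, 6, 9, 14, 14, 18, 25, 27, 28, 38], requiring 10 comparisons. The merge step runs in O(n) time where n is the total number of elements.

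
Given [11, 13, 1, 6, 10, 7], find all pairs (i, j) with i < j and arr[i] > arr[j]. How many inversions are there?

Finding inversions in [11, 13, 1, 6, 10, 7]:

(0, 2): arr[0]=11 > arr[2]=1
(0, 3): arr[0]=11 > arr[3]=6
(0, 4): arr[0]=11 > arr[4]=10
(0, 5): arr[0]=11 > arr[5]=7
(1, 2): arr[1]=13 > arr[2]=1
(1, 3): arr[1]=13 > arr[3]=6
(1, 4): arr[1]=13 > arr[4]=10
(1, 5): arr[1]=13 > arr[5]=7
(4, 5): arr[4]=10 > arr[5]=7

Total inversions: 9

The array has 9 inversion(s): (0,2), (0,3), (0,4), (0,5), (1,2), (1,3), (1,4), (1,5), (4,5). Each pair (i,j) satisfies i < j and arr[i] > arr[j].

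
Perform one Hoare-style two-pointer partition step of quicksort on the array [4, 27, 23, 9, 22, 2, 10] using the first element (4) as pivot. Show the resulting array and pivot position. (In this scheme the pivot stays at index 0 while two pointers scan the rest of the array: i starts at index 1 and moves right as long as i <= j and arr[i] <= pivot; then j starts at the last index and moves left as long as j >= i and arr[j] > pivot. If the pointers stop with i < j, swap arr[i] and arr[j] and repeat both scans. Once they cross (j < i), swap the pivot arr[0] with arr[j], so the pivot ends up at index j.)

Hoare-style two-pointer partition with pivot = 4:

Initial array: [4, 27, 23, 9, 22, 2, 10]

Pointers start at i = 1, j = 6.
i stops at index 1 (arr[1]=27 > 4), j stops at index 5 (arr[5]=2 <= 4): swap arr[1] and arr[5], array becomes [4, 2, 23, 9, 22, 27, 10]
i ends at 2, j ends at 1: the pointers have crossed (j < i), so scanning stops.

Swap pivot arr[0] with arr[1] to place pivot at position 1: [2, 4, 23, 9, 22, 27, 10]
Pivot position: 1

After partitioning with pivot 4, the array becomes [2, 4, 23, 9, 22, 27, 10]. The pivot is placed at index 1. All elements to the left of the pivot are <= 4, and all elements to the right are > 4.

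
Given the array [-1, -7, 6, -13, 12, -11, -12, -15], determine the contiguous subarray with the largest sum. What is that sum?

Using Kadane's algorithm on [-1, -7, 6, -13, 12, -11, -12, -15]:

Scanning through the array:
Position 1 (value -7): max_ending_here = -7, max_so_far = -1
Position 2 (value 6): max_ending_here = 6, max_so_far = 6
Position 3 (value -13): max_ending_here = -7, max_so_far = 6
Position 4 (value 12): max_ending_here = 12, max_so_far = 12
Position 5 (value -11): max_ending_here = 1, max_so_far = 12
Position 6 (value -12): max_ending_here = -11, max_so_far = 12
Position 7 (value -15): max_ending_here = -15, max_so_far = 12

Maximum subarray: [12]
Maximum sum: 12

The maximum subarray is [12] with sum 12. This subarray runs from index 4 to index 4.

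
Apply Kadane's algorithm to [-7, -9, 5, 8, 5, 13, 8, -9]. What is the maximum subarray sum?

Using Kadane's algorithm on [-7, -9, 5, 8, 5, 13, 8, -9]:

Scanning through the array:
Position 1 (value -9): max_ending_here = -9, max_so_far = -7
Position 2 (value 5): max_ending_here = 5, max_so_far = 5
Position 3 (value 8): max_ending_here = 13, max_so_far = 13
Position 4 (value 5): max_ending_here = 18, max_so_far = 18
Position 5 (value 13): max_ending_here = 31, max_so_far = 31
Position 6 (value 8): max_ending_here = 39, max_so_far = 39
Position 7 (value -9): max_ending_here = 30, max_so_far = 39

Maximum subarray: [5, 8, 5, 13, 8]
Maximum sum: 39

The maximum subarray is [5, 8, 5, 13, 8] with sum 39. This subarray runs from index 2 to index 6.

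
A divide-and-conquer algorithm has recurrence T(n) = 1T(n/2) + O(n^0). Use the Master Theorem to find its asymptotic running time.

Master Theorem for T(n) = 1T(n/2) + O(n^0):

a = 1, b = 2, c = 0
log_b(a) = log_2(1) = 0.0000

Case 2: c = 0 = log_2(1) = 0.0000
T(n) = O(n^0 log n) = O(log n)

For T(n) = 1T(n/2) + O(n^0): log_2(1) = 0.0000. This is Case 2 of the Master Theorem (c = log_b(a), equal work at all levels), giving O(log n).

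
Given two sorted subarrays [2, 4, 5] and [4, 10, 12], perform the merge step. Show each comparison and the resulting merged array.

Merging process:

Compare 2 vs 4: take 2 from left. Merged: [2]
Compare 4 vs 4: take 4 from left. Merged: [2, 4]
Compare 5 vs 4: take 4 from right. Merged: [2, 4, 4]
Compare 5 vs 10: take 5 from left. Merged: [2, 4, 4, 5]
Append remaining from right: [10, 12]. Merged: [2, 4, 4, 5, 10, 12]

Final merged array: [2, 4, 4, 5, 10, 12]
Total comparisons: 4

The merged array is [2, 4, 4, 5, 10, 12], requiring 4 comparisons. The merge step runs in O(n) time where n is the total number of elements.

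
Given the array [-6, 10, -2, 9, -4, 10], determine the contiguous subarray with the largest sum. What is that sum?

Using Kadane's algorithm on [-6, 10, -2, 9, -4, 10]:

Scanning through the array:
Position 1 (value 10): max_ending_here = 10, max_so_far = 10
Position 2 (value -2): max_ending_here = 8, max_so_far = 10
Position 3 (value 9): max_ending_here = 17, max_so_far = 17
Position 4 (value -4): max_ending_here = 13, max_so_far = 17
Position 5 (value 10): max_ending_here = 23, max_so_far = 23

Maximum subarray: [10, -2, 9, -4, 10]
Maximum sum: 23

The maximum subarray is [10, -2, 9, -4, 10] with sum 23. This subarray runs from index 1 to index 5.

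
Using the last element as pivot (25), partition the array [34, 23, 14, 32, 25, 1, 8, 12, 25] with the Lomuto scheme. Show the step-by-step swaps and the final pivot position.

Lomuto partition with pivot = 25:

Initial array: [34, 23, 14, 32, 25, 1, 8, 12, 25]

arr[0]=34 > 25: no swap
arr[1]=23 <= 25: swap with position 0, array becomes [23, 34, 14, 32, 25, 1, 8, 12, 25]
arr[2]=14 <= 25: swap with position 1, array becomes [23, 14, 34, 32, 25, 1, 8, 12, 25]
arr[3]=32 > 25: no swap
arr[4]=25 <= 25: swap with position 2, array becomes [23, 14, 25, 32, 34, 1, 8, 12, 25]
arr[5]=1 <= 25: swap with position 3, array becomes [23, 14, 25, 1, 34, 32, 8, 12, 25]
arr[6]=8 <= 25: swap with position 4, array becomes [23, 14, 25, 1, 8, 32, 34, 12, 25]
arr[7]=12 <= 25: swap with position 5, array becomes [23, 14, 25, 1, 8, 12, 34, 32, 25]

Place pivot at position 6: [23, 14, 25, 1, 8, 12, 25, 32, 34]
Pivot position: 6

After partitioning with pivot 25, the array becomes [23, 14, 25, 1, 8, 12, 25, 32, 34]. The pivot is placed at index 6. All elements to the left of the pivot are <= 25, and all elements to the right are > 25.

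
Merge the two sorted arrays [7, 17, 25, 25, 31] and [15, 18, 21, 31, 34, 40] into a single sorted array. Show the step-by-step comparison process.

Merging process:

Compare 7 vs 15: take 7 from left. Merged: [7]
Compare 17 vs 15: take 15 from right. Merged: [7, 15]
Compare 17 vs 18: take 17 from left. Merged: [7, 15, 17]
Compare 25 vs 18: take 18 from right. Merged: [7, 15, 17, 18]
Compare 25 vs 21: take 21 from right. Merged: [7, 15, 17, 18, 21]
Compare 25 vs 31: take 25 from left. Merged: [7, 15, 17, 18, 21, 25]
Compare 25 vs 31: take 25 from left. Merged: [7, 15, 17, 18, 21, 25, 25]
Compare 31 vs 31: take 31 from left. Merged: [7, 15, 17, 18, 21, 25, 25, 31]
Append remaining from right: [31, 34, 40]. Merged: [7, 15, 17, 18, 21, 25, 25, 31, 31, 34, 40]

Final merged array: [7, 15, 17, 18, 21, 25, 25, 31, 31, 34, 40]
Total comparisons: 8

The merged array is [7, 15, 17, 18, 21, 25, 25, 31, 31, 34, 40], requiring 8 comparisons. The merge step runs in O(n) time where n is the total number of elements.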